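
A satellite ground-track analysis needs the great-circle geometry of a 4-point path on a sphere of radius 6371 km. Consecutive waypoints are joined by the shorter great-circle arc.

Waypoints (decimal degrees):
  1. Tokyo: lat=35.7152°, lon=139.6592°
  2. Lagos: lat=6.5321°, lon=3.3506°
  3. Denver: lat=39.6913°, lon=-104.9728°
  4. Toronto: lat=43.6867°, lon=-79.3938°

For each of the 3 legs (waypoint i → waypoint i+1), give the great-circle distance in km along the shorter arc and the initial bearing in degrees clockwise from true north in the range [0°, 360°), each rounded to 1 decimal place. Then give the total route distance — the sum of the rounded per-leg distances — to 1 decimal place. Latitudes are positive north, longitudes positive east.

Leg 1: φ1=0.6233478, φ2=0.1140067, Δφ=-0.5093412, Δλ=-2.3790339 rad; a=sin²(Δφ/2)+cosφ1·cosφ2·sin²(Δλ/2)=0.7584313610; c=2·atan2(√a, √(1-a))=2.113978454; dist=6371·c=13468.157 ≈ 13468.2 km; running total=13468.2 km
Leg 1 bearing: y=sinΔλ·cosφ2=-0.68628957, x=cosφ1·sinφ2-sinφ1·cosφ2·cosΔλ=0.51172214; θ=atan2(y, x)=-53.2905° <0 so +360° → 306.7095° ≈ 306.7°
Leg 2: φ1=0.1140067, φ2=0.6927439, Δφ=0.5787372, Δλ=-1.8906000 rad; a=sin²(Δφ/2)+cosφ1·cosφ2·sin²(Δλ/2)=0.5838455917; c=2·atan2(√a, √(1-a))=1.739283547; dist=6371·c=11080.975 ≈ 11081.0 km; running total=24549.2 km
Leg 2 bearing: y=sinΔλ·cosφ2=-0.73048088, x=cosφ1·sinφ2-sinφ1·cosφ2·cosΔλ=0.66202519; θ=atan2(y, x)=-47.8144° <0 so +360° → 312.1856° ≈ 312.2°
Leg 3: φ1=0.6927439, φ2=0.7624768, Δφ=0.0697329, Δλ=0.4464378 rad; a=sin²(Δφ/2)+cosφ1·cosφ2·sin²(Δλ/2)=0.0284834879; c=2·atan2(√a, √(1-a))=0.339164322; dist=6371·c=2160.816 ≈ 2160.8 km; running total=26710.0 km
Leg 3 bearing: y=sinΔλ·cosφ2=0.31221404, x=cosφ1·sinφ2-sinφ1·cosφ2·cosΔλ=0.11493957; θ=atan2(y, x)=69.7891° ≈ 69.8°

Leg 1: dist=13468.2 km, bearing=306.7°
Leg 2: dist=11081.0 km, bearing=312.2°
Leg 3: dist=2160.8 km, bearing=69.8°
Total: 26710.0 km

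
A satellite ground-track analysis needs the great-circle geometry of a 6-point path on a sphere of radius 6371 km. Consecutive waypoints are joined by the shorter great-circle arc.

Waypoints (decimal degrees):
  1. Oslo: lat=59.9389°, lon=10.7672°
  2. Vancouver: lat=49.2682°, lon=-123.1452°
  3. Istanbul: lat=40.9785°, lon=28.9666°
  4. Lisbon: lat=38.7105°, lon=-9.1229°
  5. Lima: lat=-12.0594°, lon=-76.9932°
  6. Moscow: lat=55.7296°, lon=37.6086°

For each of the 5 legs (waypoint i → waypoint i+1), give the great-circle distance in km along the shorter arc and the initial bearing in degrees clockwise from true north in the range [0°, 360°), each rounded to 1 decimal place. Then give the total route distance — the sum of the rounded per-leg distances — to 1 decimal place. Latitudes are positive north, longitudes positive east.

Leg 1: dist=7181.7 km, bearing=328.6°
Leg 2: dist=9615.4 km, bearing=20.7°
Leg 3: dist=3235.9 km, bearing=278.2°
Leg 4: dist=9004.4 km, bearing=246.5°
Leg 5: dist=12642.6 km, bearing=34.0°
Total: 41680.0 km

Leg 1: φ1=1.0461312, φ2=0.8598923, Δφ=-0.1862388, Δλ=-2.3372123 rad; a=sin²(Δφ/2)+cosφ1·cosφ2·sin²(Δλ/2)=0.2854260067; c=2·atan2(√a, √(1-a))=1.127247053; dist=6371·c=7181.691 ≈ 7181.7 km; running total=7181.7 km
Leg 1 bearing: y=sinΔλ·cosφ2=-0.47007542, x=cosφ1·sinφ2-sinφ1·cosφ2·cosΔλ=0.77127240; θ=atan2(y, x)=-31.3615° <0 so +360° → 328.6385° ≈ 328.6°
Leg 2: φ1=0.8598923, φ2=0.7152097, Δφ=-0.1446826, Δλ=2.6548517 rad; a=sin²(Δφ/2)+cosφ1·cosφ2·sin²(Δλ/2)=0.4692410131; c=2·atan2(√a, √(1-a))=1.509239485; dist=6371·c=9615.365 ≈ 9615.4 km; running total=16797.1 km
Leg 2 bearing: y=sinΔλ·cosφ2=0.35312887, x=cosφ1·sinφ2-sinφ1·cosφ2·cosΔλ=0.93354997; θ=atan2(y, x)=20.7199° ≈ 20.7°
Leg 3: φ1=0.7152097, φ2=0.6756257, Δφ=-0.0395841, Δλ=-0.6647872 rad; a=sin²(Δφ/2)+cosφ1·cosφ2·sin²(Δλ/2)=0.0631170726; c=2·atan2(√a, √(1-a))=0.507903906; dist=6371·c=3235.856 ≈ 3235.9 km; running total=20033.0 km
Leg 3 bearing: y=sinΔλ·cosφ2=-0.48137031, x=cosφ1·sinφ2-sinφ1·cosφ2·cosΔλ=0.06939636; θ=atan2(y, x)=-81.7965° <0 so +360° → 278.2035° ≈ 278.2°
Leg 4: φ1=0.6756257, φ2=-0.2104762, Δφ=-0.8861019, Δλ=-1.1845602 rad; a=sin²(Δφ/2)+cosφ1·cosφ2·sin²(Δλ/2)=0.4215988149; c=2·atan2(√a, √(1-a))=1.413344192; dist=6371·c=9004.416 ≈ 9004.4 km; running total=29037.4 km
Leg 4 bearing: y=sinΔλ·cosφ2=-0.90589072, x=cosφ1·sinφ2-sinφ1·cosφ2·cosΔλ=-0.39341456; θ=atan2(y, x)=-113.4746° <0 so +360° → 246.5254° ≈ 246.5°
Leg 5: φ1=-0.2104762, φ2=0.9726650, Δφ=1.1831412, Δλ=2.0001787 rad; a=sin²(Δφ/2)+cosφ1·cosφ2·sin²(Δλ/2)=0.7009520102; c=2·atan2(√a, √(1-a))=1.984391574; dist=6371·c=12642.559 ≈ 12642.6 km; running total=41680.0 km
Leg 5 bearing: y=sinΔλ·cosφ2=0.51198276, x=cosφ1·sinφ2-sinφ1·cosφ2·cosΔλ=0.75917509; θ=atan2(y, x)=33.9955° ≈ 34.0°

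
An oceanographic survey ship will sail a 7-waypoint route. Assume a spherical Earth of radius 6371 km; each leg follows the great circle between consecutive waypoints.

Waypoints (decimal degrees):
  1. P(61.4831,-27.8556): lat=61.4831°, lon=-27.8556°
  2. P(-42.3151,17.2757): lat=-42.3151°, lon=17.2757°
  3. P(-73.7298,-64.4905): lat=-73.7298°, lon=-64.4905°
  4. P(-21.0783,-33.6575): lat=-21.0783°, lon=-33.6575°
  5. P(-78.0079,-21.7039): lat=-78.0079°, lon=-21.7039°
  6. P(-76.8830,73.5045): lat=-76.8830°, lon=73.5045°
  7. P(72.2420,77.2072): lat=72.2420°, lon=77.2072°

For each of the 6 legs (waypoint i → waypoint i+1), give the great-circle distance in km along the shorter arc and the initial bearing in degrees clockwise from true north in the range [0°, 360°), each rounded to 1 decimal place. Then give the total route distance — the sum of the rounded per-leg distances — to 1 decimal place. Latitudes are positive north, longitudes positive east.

Leg 1: dist=12234.5 km, bearing=146.1°
Leg 2: dist=5278.9 km, bearing=202.1°
Leg 3: dist=6145.7 km, bearing=35.6°
Leg 4: dist=6362.2 km, bearing=177.1°
Leg 5: dist=2056.1 km, bearing=134.6°
Leg 6: dist=16583.7 km, bearing=2.2°
Total: 48661.1 km

Leg 1: φ1=1.0730825, φ2=-0.7385378, Δφ=-1.8116203, Δλ=0.7876898 rad; a=sin²(Δφ/2)+cosφ1·cosφ2·sin²(Δλ/2)=0.6712376516; c=2·atan2(√a, √(1-a))=1.920346591; dist=6371·c=12234.528 ≈ 12234.5 km; running total=12234.5 km
Leg 1 bearing: y=sinΔλ·cosφ2=0.52406958, x=cosφ1·sinφ2-sinφ1·cosφ2·cosΔλ=-0.77978314; θ=atan2(y, x)=146.0961° ≈ 146.1°
Leg 2: φ1=-0.7385378, φ2=-1.2868278, Δφ=-0.5482899, Δλ=-1.4270894 rad; a=sin²(Δφ/2)+cosφ1·cosφ2·sin²(Δλ/2)=0.1620421269; c=2·atan2(√a, √(1-a))=0.828589764; dist=6371·c=5278.945 ≈ 5278.9 km; running total=17513.4 km
Leg 2 bearing: y=sinΔλ·cosφ2=-0.27727948, x=cosφ1·sinφ2-sinφ1·cosφ2·cosΔλ=-0.68282794; θ=atan2(y, x)=-157.8991° <0 so +360° → 202.1009° ≈ 202.1°
Leg 3: φ1=-1.2868278, φ2=-0.3678857, Δφ=0.9189420, Δλ=0.5381374 rad; a=sin²(Δφ/2)+cosφ1·cosφ2·sin²(Δλ/2)=0.2151432490; c=2·atan2(√a, √(1-a))=0.964639118; dist=6371·c=6145.716 ≈ 6145.7 km; running total=23659.1 km
Leg 3 bearing: y=sinΔλ·cosφ2=0.47824352, x=cosφ1·sinφ2-sinφ1·cosφ2·cosΔλ=0.66836342; θ=atan2(y, x)=35.5854° ≈ 35.6°
Leg 4: φ1=-0.3678857, φ2=-1.3614947, Δφ=-0.9936090, Δλ=0.2086297 rad; a=sin²(Δφ/2)+cosφ1·cosφ2·sin²(Δλ/2)=0.2292674662; c=2·atan2(√a, √(1-a))=0.998617566; dist=6371·c=6362.193 ≈ 6362.2 km; running total=30021.3 km
Leg 4 bearing: y=sinΔλ·cosφ2=0.04303463, x=cosφ1·sinφ2-sinφ1·cosφ2·cosΔλ=-0.83962111; θ=atan2(y, x)=177.0659° ≈ 177.1°
Leg 5: φ1=-1.3614947, φ2=-1.3418615, Δφ=0.0196332, Δλ=1.6617001 rad; a=sin²(Δφ/2)+cosφ1·cosφ2·sin²(Δλ/2)=0.0258130659; c=2·atan2(√a, √(1-a))=0.322727626; dist=6371·c=2056.098 ≈ 2056.1 km; running total=32077.4 km
Leg 5 bearing: y=sinΔλ·cosφ2=0.22600327, x=cosφ1·sinφ2-sinφ1·cosφ2·cosΔλ=-0.22250737; θ=atan2(y, x)=134.5534° ≈ 134.6°
Leg 6: φ1=-1.3418615, φ2=1.2608608, Δφ=2.6027222, Δλ=0.0646243 rad; a=sin²(Δφ/2)+cosφ1·cosφ2·sin²(Δλ/2)=0.9292166911; c=2·atan2(√a, √(1-a))=2.603003866; dist=6371·c=16583.738 ≈ 16583.7 km; running total=48661.1 km
Leg 6 bearing: y=sinΔλ·cosφ2=0.01969652, x=cosφ1·sinφ2-sinφ1·cosφ2·cosΔλ=0.51254675; θ=atan2(y, x)=2.2007° ≈ 2.2°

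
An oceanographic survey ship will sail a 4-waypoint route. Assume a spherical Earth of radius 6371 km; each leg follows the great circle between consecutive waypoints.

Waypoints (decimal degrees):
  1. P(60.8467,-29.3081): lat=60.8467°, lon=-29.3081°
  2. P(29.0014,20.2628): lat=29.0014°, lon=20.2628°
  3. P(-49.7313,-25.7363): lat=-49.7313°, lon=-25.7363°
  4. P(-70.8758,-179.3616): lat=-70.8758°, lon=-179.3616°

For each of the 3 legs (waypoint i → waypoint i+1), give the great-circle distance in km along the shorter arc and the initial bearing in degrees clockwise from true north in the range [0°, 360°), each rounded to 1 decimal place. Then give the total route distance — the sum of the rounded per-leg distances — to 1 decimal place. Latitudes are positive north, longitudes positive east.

Leg 1: φ1=1.0619753, φ2=0.5061699, Δφ=-0.5558053, Δλ=0.8651754 rad; a=sin²(Δφ/2)+cosφ1·cosφ2·sin²(Δλ/2)=0.1501413516; c=2·atan2(√a, √(1-a))=0.795794617; dist=6371·c=5070.008 ≈ 5070.0 km; running total=5070.0 km
Leg 1 bearing: y=sinΔλ·cosφ2=0.66575941, x=cosφ1·sinφ2-sinφ1·cosφ2·cosΔλ=-0.25915269; θ=atan2(y, x)=111.2689° ≈ 111.3°
Leg 2: φ1=0.5061699, φ2=-0.8679749, Δφ=-1.3741448, Δλ=-0.8028357 rad; a=sin²(Δφ/2)+cosφ1·cosφ2·sin²(Δλ/2)=0.4886118944; c=2·atan2(√a, √(1-a))=1.548018146; dist=6371·c=9862.424 ≈ 9862.4 km; running total=14932.4 km
Leg 2 bearing: y=sinΔλ·cosφ2=-0.46495481, x=cosφ1·sinφ2-sinφ1·cosφ2·cosΔλ=-0.88504140; θ=atan2(y, x)=-152.2849° <0 so +360° → 207.7151° ≈ 207.7°
Leg 3: φ1=-0.8679749, φ2=-1.2370161, Δφ=-0.3690411, Δλ=-2.6812673 rad; a=sin²(Δφ/2)+cosφ1·cosφ2·sin²(Δλ/2)=0.2344045580; c=2·atan2(√a, √(1-a))=1.010790796; dist=6371·c=6439.748 ≈ 6439.7 km; running total=21372.1 km
Leg 3 bearing: y=sinΔλ·cosφ2=-0.14554045, x=cosφ1·sinφ2-sinφ1·cosφ2·cosΔλ=-0.83465815; θ=atan2(y, x)=-170.1087° <0 so +360° → 189.8913° ≈ 189.9°

Leg 1: dist=5070.0 km, bearing=111.3°
Leg 2: dist=9862.4 km, bearing=207.7°
Leg 3: dist=6439.7 km, bearing=189.9°
Total: 21372.1 km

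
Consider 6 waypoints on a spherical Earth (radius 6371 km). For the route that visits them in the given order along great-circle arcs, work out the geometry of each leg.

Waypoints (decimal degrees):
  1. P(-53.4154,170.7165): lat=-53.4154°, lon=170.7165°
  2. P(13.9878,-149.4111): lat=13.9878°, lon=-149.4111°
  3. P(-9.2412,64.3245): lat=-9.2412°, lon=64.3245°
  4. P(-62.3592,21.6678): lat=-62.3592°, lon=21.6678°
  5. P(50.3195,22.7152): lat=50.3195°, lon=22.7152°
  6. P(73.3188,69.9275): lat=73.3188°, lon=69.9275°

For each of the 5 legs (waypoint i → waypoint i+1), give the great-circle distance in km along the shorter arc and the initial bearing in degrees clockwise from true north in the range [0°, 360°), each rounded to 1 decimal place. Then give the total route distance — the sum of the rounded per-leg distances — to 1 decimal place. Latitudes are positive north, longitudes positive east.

Leg 1: dist=8399.3 km, bearing=40.0°
Leg 2: dist=16306.3 km, bearing=274.4°
Leg 3: dist=6825.0 km, bearing=201.0°
Leg 4: dist=12529.6 km, bearing=0.7°
Leg 5: dist=3390.2 km, bearing=24.5°
Total: 47450.4 km

Leg 1: φ1=-0.9322746, φ2=0.2441332, Δφ=1.1764078, Δλ=-5.5872806 rad; a=sin²(Δφ/2)+cosφ1·cosφ2·sin²(Δλ/2)=0.3751171522; c=2·atan2(√a, √(1-a))=1.318358053; dist=6371·c=8399.259 ≈ 8399.3 km; running total=8399.3 km
Leg 1 bearing: y=sinΔλ·cosφ2=0.62207020, x=cosφ1·sinφ2-sinφ1·cosφ2·cosΔλ=0.74205510; θ=atan2(y, x)=39.9733° ≈ 40.0°
Leg 2: φ1=0.2441332, φ2=-0.1612894, Δφ=-0.4054225, Δλ=3.7303899 rad; a=sin²(Δφ/2)+cosφ1·cosφ2·sin²(Δλ/2)=0.9176468078; c=2·atan2(√a, √(1-a))=2.559462932; dist=6371·c=16306.338 ≈ 16306.3 km; running total=24705.6 km
Leg 2 bearing: y=sinΔλ·cosφ2=-0.54815323, x=cosφ1·sinφ2-sinφ1·cosφ2·cosΔλ=0.04257472; θ=atan2(y, x)=-85.5588° <0 so +360° → 274.4412° ≈ 274.4°
Leg 3: φ1=-0.1612894, φ2=-1.0883734, Δφ=-0.9270840, Δλ=-0.7444999 rad; a=sin²(Δφ/2)+cosφ1·cosφ2·sin²(Δλ/2)=0.2604902827; c=2·atan2(√a, √(1-a))=1.071259021; dist=6371·c=6824.991 ≈ 6825.0 km; running total=31530.6 km
Leg 3 bearing: y=sinΔλ·cosφ2=-0.31435881, x=cosφ1·sinφ2-sinφ1·cosφ2·cosΔλ=-0.81958460; θ=atan2(y, x)=-159.0152° <0 so +360° → 200.9848° ≈ 201.0°
Leg 4: φ1=-1.0883734, φ2=0.8782410, Δφ=1.9666143, Δλ=0.0182806 rad; a=sin²(Δφ/2)+cosφ1·cosφ2·sin²(Δλ/2)=0.6928062757; c=2·atan2(√a, √(1-a))=1.966667954; dist=6371·c=12529.642 ≈ 12529.6 km; running total=44060.2 km
Leg 4 bearing: y=sinΔλ·cosφ2=0.01167161, x=cosφ1·sinφ2-sinφ1·cosφ2·cosΔλ=0.92258698; θ=atan2(y, x)=0.7248° ≈ 0.7°
Leg 5: φ1=0.8782410, φ2=1.2796545, Δφ=0.4014135, Δλ=0.8240101 rad; a=sin²(Δφ/2)+cosφ1·cosφ2·sin²(Δλ/2)=0.0691357357; c=2·atan2(√a, √(1-a))=0.532129605; dist=6371·c=3390.198 ≈ 3390.2 km; running total=47450.4 km
Leg 5 bearing: y=sinΔλ·cosφ2=0.21065625, x=cosφ1·sinφ2-sinφ1·cosφ2·cosΔλ=0.46157111; θ=atan2(y, x)=24.5315° ≈ 24.5°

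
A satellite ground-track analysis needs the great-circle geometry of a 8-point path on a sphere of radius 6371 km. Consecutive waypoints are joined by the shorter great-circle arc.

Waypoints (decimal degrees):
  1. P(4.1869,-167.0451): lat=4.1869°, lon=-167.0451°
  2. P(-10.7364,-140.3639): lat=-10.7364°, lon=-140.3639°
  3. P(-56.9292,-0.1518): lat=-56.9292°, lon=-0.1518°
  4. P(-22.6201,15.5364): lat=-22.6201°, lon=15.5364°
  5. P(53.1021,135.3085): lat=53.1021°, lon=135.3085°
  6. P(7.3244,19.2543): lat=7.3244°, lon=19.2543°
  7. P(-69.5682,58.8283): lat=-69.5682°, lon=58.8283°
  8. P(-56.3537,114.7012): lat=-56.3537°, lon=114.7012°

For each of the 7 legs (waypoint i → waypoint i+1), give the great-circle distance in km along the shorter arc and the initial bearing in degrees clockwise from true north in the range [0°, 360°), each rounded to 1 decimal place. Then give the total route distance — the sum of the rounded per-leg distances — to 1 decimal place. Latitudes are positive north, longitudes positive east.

Leg 1: φ1=0.0730752, φ2=-0.1873855, Δφ=-0.2604607, Δλ=0.4656748 rad; a=sin²(Δφ/2)+cosφ1·cosφ2·sin²(Δλ/2)=0.0690333002; c=2·atan2(√a, √(1-a))=0.531725676; dist=6371·c=3387.624 ≈ 3387.6 km; running total=3387.6 km
Leg 1 bearing: y=sinΔλ·cosφ2=0.44116548, x=cosφ1·sinφ2-sinφ1·cosφ2·cosΔλ=-0.24988764; θ=atan2(y, x)=119.5283° ≈ 119.5°
Leg 2: φ1=-0.1873855, φ2=-0.9936020, Δφ=-0.8062165, Δλ=2.4471628 rad; a=sin²(Δφ/2)+cosφ1·cosφ2·sin²(Δλ/2)=0.6279277884; c=2·atan2(√a, √(1-a))=1.829528962; dist=6371·c=11655.929 ≈ 11655.9 km; running total=15043.5 km
Leg 2 bearing: y=sinΔλ·cosφ2=0.34920329, x=cosφ1·sinφ2-sinφ1·cosφ2·cosΔλ=-0.90144051; θ=atan2(y, x)=158.8244° ≈ 158.8°
Leg 3: φ1=-0.9936020, φ2=-0.3947952, Δφ=0.5988068, Δλ=0.2738107 rad; a=sin²(Δφ/2)+cosφ1·cosφ2·sin²(Δλ/2)=0.0963776455; c=2·atan2(√a, √(1-a))=0.631327496; dist=6371·c=4022.187 ≈ 4022.2 km; running total=19065.7 km
Leg 3 bearing: y=sinΔλ·cosφ2=0.24960158, x=cosφ1·sinφ2-sinφ1·cosφ2·cosΔλ=0.53484113; θ=atan2(y, x)=25.0177° ≈ 25.0°
Leg 4: φ1=-0.3947952, φ2=0.9268065, Δφ=1.3216017, Δλ=2.0904175 rad; a=sin²(Δφ/2)+cosφ1·cosφ2·sin²(Δλ/2)=0.7913871378; c=2·atan2(√a, √(1-a))=2.192934785; dist=6371·c=13971.188 ≈ 13971.2 km; running total=33036.9 km
Leg 4 bearing: y=sinΔλ·cosφ2=0.52114373, x=cosφ1·sinφ2-sinφ1·cosφ2·cosΔλ=0.62352495; θ=atan2(y, x)=39.8890° ≈ 39.9°
Leg 5: φ1=0.9268065, φ2=0.1278349, Δφ=-0.7989716, Δλ=-2.0255279 rad; a=sin²(Δφ/2)+cosφ1·cosφ2·sin²(Δλ/2)=0.5798002172; c=2·atan2(√a, √(1-a))=1.731082213; dist=6371·c=11028.725 ≈ 11028.7 km; running total=44065.6 km
Leg 5 bearing: y=sinΔλ·cosφ2=-0.89104840, x=cosφ1·sinφ2-sinφ1·cosφ2·cosΔλ=0.42492405; θ=atan2(y, x)=-64.5044° <0 so +360° → 295.4956° ≈ 295.5°
Leg 6: φ1=0.1278349, φ2=-1.2141941, Δφ=-1.3420290, Δλ=0.6906966 rad; a=sin²(Δφ/2)+cosφ1·cosφ2·sin²(Δλ/2)=0.4262905591; c=2·atan2(√a, √(1-a))=1.422838195; dist=6371·c=9064.902 ≈ 9064.9 km; running total=53130.5 km
Leg 6 bearing: y=sinΔλ·cosφ2=0.22239766, x=cosφ1·sinφ2-sinφ1·cosφ2·cosΔλ=-0.96374631; θ=atan2(y, x)=167.0057° ≈ 167.0°
Leg 7: φ1=-1.2141941, φ2=-0.9835576, Δφ=0.2306365, Δλ=0.9751661 rad; a=sin²(Δφ/2)+cosφ1·cosφ2·sin²(Δλ/2)=0.0556920969; c=2·atan2(√a, √(1-a))=0.476477996; dist=6371·c=3035.641 ≈ 3035.6 km; running total=56166.1 km
Leg 7 bearing: y=sinΔλ·cosφ2=0.45865181, x=cosφ1·sinφ2-sinφ1·cosφ2·cosΔλ=0.00068111; θ=atan2(y, x)=89.9149° ≈ 89.9°

Leg 1: dist=3387.6 km, bearing=119.5°
Leg 2: dist=11655.9 km, bearing=158.8°
Leg 3: dist=4022.2 km, bearing=25.0°
Leg 4: dist=13971.2 km, bearing=39.9°
Leg 5: dist=11028.7 km, bearing=295.5°
Leg 6: dist=9064.9 km, bearing=167.0°
Leg 7: dist=3035.6 km, bearing=89.9°
Total: 56166.1 km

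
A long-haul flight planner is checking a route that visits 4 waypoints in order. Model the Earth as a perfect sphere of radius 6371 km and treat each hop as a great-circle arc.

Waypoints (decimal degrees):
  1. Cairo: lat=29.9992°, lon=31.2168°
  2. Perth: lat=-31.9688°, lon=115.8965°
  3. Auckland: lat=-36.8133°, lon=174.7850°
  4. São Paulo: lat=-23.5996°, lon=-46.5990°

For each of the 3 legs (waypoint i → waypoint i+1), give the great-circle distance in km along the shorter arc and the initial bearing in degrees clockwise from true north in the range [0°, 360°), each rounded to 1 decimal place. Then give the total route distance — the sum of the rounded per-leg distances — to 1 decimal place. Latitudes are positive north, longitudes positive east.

Leg 1: dist=11268.3 km, bearing=120.5°
Leg 2: dist=5345.4 km, bearing=112.9°
Leg 3: dist=12019.4 km, bearing=140.4°
Total: 28633.1 km

Leg 1: φ1=0.5235848, φ2=-0.5579608, Δφ=-1.0815456, Δλ=1.4779396 rad; a=sin²(Δφ/2)+cosφ1·cosφ2·sin²(Δλ/2)=0.5982998230; c=2·atan2(√a, √(1-a))=1.768684997; dist=6371·c=11268.292 ≈ 11268.3 km; running total=11268.3 km
Leg 1 bearing: y=sinΔλ·cosφ2=0.84468182, x=cosφ1·sinφ2-sinφ1·cosφ2·cosΔλ=-0.49785660; θ=atan2(y, x)=120.5152° ≈ 120.5°
Leg 2: φ1=-0.5579608, φ2=-0.6425133, Δφ=-0.0845525, Δλ=1.0277982 rad; a=sin²(Δφ/2)+cosφ1·cosφ2·sin²(Δλ/2)=0.1659062962; c=2·atan2(√a, √(1-a))=0.839026516; dist=6371·c=5345.438 ≈ 5345.4 km; running total=16613.7 km
Leg 2 bearing: y=sinΔλ·cosφ2=0.68543782, x=cosφ1·sinφ2-sinφ1·cosφ2·cosΔλ=-0.28931053; θ=atan2(y, x)=112.8837° ≈ 112.9°
Leg 3: φ1=-0.6425133, φ2=-0.4118907, Δφ=0.2306226, Δλ=-3.8638797 rad; a=sin²(Δφ/2)+cosφ1·cosφ2·sin²(Δλ/2)=0.6552771199; c=2·atan2(√a, √(1-a))=1.886572373; dist=6371·c=12019.353 ≈ 12019.4 km; running total=28633.1 km
Leg 3 bearing: y=sinΔλ·cosφ2=0.60581142, x=cosφ1·sinφ2-sinφ1·cosφ2·cosΔλ=-0.73249477; θ=atan2(y, x)=140.4075° ≈ 140.4°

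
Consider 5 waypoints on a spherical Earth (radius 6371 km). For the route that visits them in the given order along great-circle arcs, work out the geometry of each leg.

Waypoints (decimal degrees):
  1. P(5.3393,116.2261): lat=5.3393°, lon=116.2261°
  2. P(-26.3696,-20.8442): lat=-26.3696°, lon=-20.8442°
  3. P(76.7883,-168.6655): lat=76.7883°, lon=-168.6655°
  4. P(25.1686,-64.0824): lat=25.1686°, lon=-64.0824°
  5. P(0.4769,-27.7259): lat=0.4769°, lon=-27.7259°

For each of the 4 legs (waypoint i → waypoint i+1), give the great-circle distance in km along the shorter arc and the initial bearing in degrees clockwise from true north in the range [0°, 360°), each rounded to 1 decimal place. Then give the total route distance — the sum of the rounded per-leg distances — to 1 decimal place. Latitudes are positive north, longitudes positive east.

Leg 1: φ1=0.0931884, φ2=-0.4602363, Δφ=-0.5534247, Δλ=-2.3923280 rad; a=sin²(Δφ/2)+cosφ1·cosφ2·sin²(Δλ/2)=0.8472440512; c=2·atan2(√a, √(1-a))=2.338504524; dist=6371·c=14898.612 ≈ 14898.6 km; running total=14898.6 km
Leg 1 bearing: y=sinΔλ·cosφ2=-0.61023032, x=cosφ1·sinφ2-sinφ1·cosφ2·cosΔλ=-0.38118923; θ=atan2(y, x)=-121.9916° <0 so +360° → 238.0084° ≈ 238.0°
Leg 2: φ1=-0.4602363, φ2=1.3402087, Δφ=1.8004450, Δλ=-2.5799684 rad; a=sin²(Δφ/2)+cosφ1·cosφ2·sin²(Δλ/2)=0.8028591166; c=2·atan2(√a, √(1-a))=2.221464551; dist=6371·c=14152.951 ≈ 14153.0 km; running total=29051.6 km
Leg 2 bearing: y=sinΔλ·cosφ2=-0.12171679, x=cosφ1·sinφ2-sinφ1·cosφ2·cosΔλ=0.78631447; θ=atan2(y, x)=-8.7992° <0 so +360° → 351.2008° ≈ 351.2°
Leg 3: φ1=1.3402087, φ2=0.4392749, Δφ=-0.9009337, Δλ=1.8253194 rad; a=sin²(Δφ/2)+cosφ1·cosφ2·sin²(Δλ/2)=0.3190273755; c=2·atan2(√a, √(1-a))=1.200442546; dist=6371·c=7648.019 ≈ 7648.0 km; running total=36699.6 km
Leg 3 bearing: y=sinΔλ·cosφ2=0.87590236, x=cosφ1·sinφ2-sinφ1·cosφ2·cosΔλ=0.31904652; θ=atan2(y, x)=69.9859° ≈ 70.0°
Leg 4: φ1=0.4392749, φ2=0.0083235, Δφ=-0.4309515, Δλ=0.6345406 rad; a=sin²(Δφ/2)+cosφ1·cosφ2·sin²(Δλ/2)=0.1338002577; c=2·atan2(√a, √(1-a))=0.748956905; dist=6371·c=4771.604 ≈ 4771.6 km; running total=41471.2 km
Leg 4 bearing: y=sinΔλ·cosφ2=0.59278709, x=cosφ1·sinφ2-sinφ1·cosφ2·cosΔλ=-0.33495441; θ=atan2(y, x)=119.4686° ≈ 119.5°

Leg 1: dist=14898.6 km, bearing=238.0°
Leg 2: dist=14153.0 km, bearing=351.2°
Leg 3: dist=7648.0 km, bearing=70.0°
Leg 4: dist=4771.6 km, bearing=119.5°
Total: 41471.2 km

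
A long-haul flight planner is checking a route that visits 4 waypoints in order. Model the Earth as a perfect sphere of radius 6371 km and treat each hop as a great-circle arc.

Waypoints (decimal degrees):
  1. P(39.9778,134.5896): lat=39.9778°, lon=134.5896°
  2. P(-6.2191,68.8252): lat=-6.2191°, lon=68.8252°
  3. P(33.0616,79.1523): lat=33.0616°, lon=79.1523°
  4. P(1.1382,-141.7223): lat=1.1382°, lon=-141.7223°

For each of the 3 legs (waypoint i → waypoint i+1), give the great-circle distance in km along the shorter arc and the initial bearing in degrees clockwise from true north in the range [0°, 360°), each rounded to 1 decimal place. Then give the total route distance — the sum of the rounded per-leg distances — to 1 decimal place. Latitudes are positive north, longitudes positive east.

Leg 1: dist=8443.1 km, bearing=249.2°
Leg 2: dist=4501.9 km, bearing=13.4°
Leg 3: dist=14290.5 km, bearing=56.7°
Total: 27235.5 km

Leg 1: φ1=0.6977442, φ2=-0.1085438, Δφ=-0.8062880, Δλ=-1.1478053 rad; a=sin²(Δφ/2)+cosφ1·cosφ2·sin²(Δλ/2)=0.3784485709; c=2·atan2(√a, √(1-a))=1.325232930; dist=6371·c=8443.059 ≈ 8443.1 km; running total=8443.1 km
Leg 1 bearing: y=sinΔλ·cosφ2=-0.90649883, x=cosφ1·sinφ2-sinφ1·cosφ2·cosΔλ=-0.34519687; θ=atan2(y, x)=-110.8469° <0 so +360° → 249.1531° ≈ 249.2°
Leg 2: φ1=-0.1085438, φ2=0.5770338, Δφ=0.6855775, Δλ=0.1802419 rad; a=sin²(Δφ/2)+cosφ1·cosφ2·sin²(Δλ/2)=0.1197216254; c=2·atan2(√a, √(1-a))=0.706626143; dist=6371·c=4501.915 ≈ 4501.9 km; running total=12945.0 km
Leg 2 bearing: y=sinΔλ·cosφ2=0.15024137, x=cosφ1·sinφ2-sinφ1·cosφ2·cosΔλ=0.63164940; θ=atan2(y, x)=13.3795° ≈ 13.4°
Leg 3: φ1=0.5770338, φ2=0.0198653, Δφ=-0.5571684, Δλ=-3.8549890 rad; a=sin²(Δφ/2)+cosφ1·cosφ2·sin²(Δλ/2)=0.8113753134; c=2·atan2(√a, √(1-a))=2.243049668; dist=6371·c=14290.469 ≈ 14290.5 km; running total=27235.5 km
Leg 3 bearing: y=sinΔλ·cosφ2=0.65427655, x=cosφ1·sinφ2-sinφ1·cosφ2·cosΔλ=0.42907325; θ=atan2(y, x)=56.7432° ≈ 56.7°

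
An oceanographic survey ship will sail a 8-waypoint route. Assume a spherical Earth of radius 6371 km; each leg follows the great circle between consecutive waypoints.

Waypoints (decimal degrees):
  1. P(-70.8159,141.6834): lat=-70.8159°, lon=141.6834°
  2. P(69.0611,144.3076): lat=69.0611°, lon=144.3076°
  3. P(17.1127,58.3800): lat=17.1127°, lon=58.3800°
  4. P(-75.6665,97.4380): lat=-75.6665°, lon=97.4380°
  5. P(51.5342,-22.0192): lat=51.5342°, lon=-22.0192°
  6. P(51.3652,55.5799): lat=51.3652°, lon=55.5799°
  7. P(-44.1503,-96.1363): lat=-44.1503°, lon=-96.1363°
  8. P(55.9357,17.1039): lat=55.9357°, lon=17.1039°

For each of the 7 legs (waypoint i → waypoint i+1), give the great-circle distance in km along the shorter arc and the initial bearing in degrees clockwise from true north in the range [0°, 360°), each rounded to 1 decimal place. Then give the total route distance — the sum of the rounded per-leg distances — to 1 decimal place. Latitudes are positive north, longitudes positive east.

Leg 1: φ1=-1.2359706, φ2=1.2053436, Δφ=2.4413142, Δλ=0.0458009 rad; a=sin²(Δφ/2)+cosφ1·cosφ2·sin²(Δλ/2)=0.8823929611; c=2·atan2(√a, √(1-a))=2.441505320; dist=6371·c=15554.830 ≈ 15554.8 km; running total=15554.8 km
Leg 1 bearing: y=sinΔλ·cosφ2=0.01636226, x=cosφ1·sinφ2-sinφ1·cosφ2·cosΔλ=0.64407668; θ=atan2(y, x)=1.4552° ≈ 1.5°
Leg 2: φ1=1.2053436, φ2=0.2986730, Δφ=-0.9066706, Δλ=-1.4997195 rad; a=sin²(Δφ/2)+cosφ1·cosφ2·sin²(Δλ/2)=0.3504618762; c=2·atan2(√a, √(1-a))=1.267071881; dist=6371·c=8072.515 ≈ 8072.5 km; running total=23627.3 km
Leg 2 bearing: y=sinΔλ·cosφ2=-0.95331471, x=cosφ1·sinφ2-sinφ1·cosφ2·cosΔλ=0.04176684; θ=atan2(y, x)=-87.4913° <0 so +360° → 272.5087° ≈ 272.5°
Leg 3: φ1=0.2986730, φ2=-1.3206296, Δφ=-1.6193025, Δλ=0.6816907 rad; a=sin²(Δφ/2)+cosφ1·cosφ2·sin²(Δλ/2)=0.5506832184; c=2·atan2(√a, √(1-a))=1.672337164; dist=6371·c=10654.460 ≈ 10654.5 km; running total=34281.8 km
Leg 3 bearing: y=sinΔλ·cosφ2=0.15599272, x=cosφ1·sinφ2-sinφ1·cosφ2·cosΔλ=-0.98254319; θ=atan2(y, x)=170.9788° ≈ 171.0°
Leg 4: φ1=-1.3206296, φ2=0.8994415, Δφ=2.2200710, Δλ=-2.0849215 rad; a=sin²(Δφ/2)+cosφ1·cosφ2·sin²(Δλ/2)=0.9171690974; c=2·atan2(√a, √(1-a))=2.557727472; dist=6371·c=16295.282 ≈ 16295.3 km; running total=50577.1 km
Leg 4 bearing: y=sinΔλ·cosφ2=-0.54163115, x=cosφ1·sinφ2-sinφ1·cosφ2·cosΔλ=-0.10254500; θ=atan2(y, x)=-100.7207° <0 so +360° → 259.2793° ≈ 259.3°
Leg 5: φ1=0.8994415, φ2=0.8964919, Δφ=-0.0029496, Δλ=1.3543598 rad; a=sin²(Δφ/2)+cosφ1·cosφ2·sin²(Δλ/2)=0.1524889067; c=2·atan2(√a, √(1-a))=0.802345568; dist=6371·c=5111.744 ≈ 5111.7 km; running total=55688.8 km
Leg 5 bearing: y=sinΔλ·cosφ2=0.60978729, x=cosφ1·sinφ2-sinφ1·cosφ2·cosΔλ=0.38092469; θ=atan2(y, x)=58.0076° ≈ 58.0°
Leg 6: φ1=0.8964919, φ2=-0.7705681, Δφ=-1.6670600, Δλ=-2.6479472 rad; a=sin²(Δφ/2)+cosφ1·cosφ2·sin²(Δλ/2)=0.9692989662; c=2·atan2(√a, √(1-a))=2.789340094; dist=6371·c=17770.886 ≈ 17770.9 km; running total=73459.7 km
Leg 6 bearing: y=sinΔλ·cosφ2=-0.33998680, x=cosφ1·sinφ2-sinφ1·cosφ2·cosΔλ=0.05867620; θ=atan2(y, x)=-80.2081° <0 so +360° → 279.7919° ≈ 279.8°
Leg 7: φ1=-0.7705681, φ2=0.9762621, Δφ=1.7468302, Δλ=1.9764143 rad; a=sin²(Δφ/2)+cosφ1·cosφ2·sin²(Δλ/2)=0.8678029435; c=2·atan2(√a, √(1-a))=2.397356991; dist=6371·c=15273.561 ≈ 15273.6 km; running total=88733.3 km
Leg 7 bearing: y=sinΔλ·cosφ2=0.51467384, x=cosφ1·sinφ2-sinφ1·cosφ2·cosΔλ=0.44044843; θ=atan2(y, x)=49.4437° ≈ 49.4°

Leg 1: dist=15554.8 km, bearing=1.5°
Leg 2: dist=8072.5 km, bearing=272.5°
Leg 3: dist=10654.5 km, bearing=171.0°
Leg 4: dist=16295.3 km, bearing=259.3°
Leg 5: dist=5111.7 km, bearing=58.0°
Leg 6: dist=17770.9 km, bearing=279.8°
Leg 7: dist=15273.6 km, bearing=49.4°
Total: 88733.3 km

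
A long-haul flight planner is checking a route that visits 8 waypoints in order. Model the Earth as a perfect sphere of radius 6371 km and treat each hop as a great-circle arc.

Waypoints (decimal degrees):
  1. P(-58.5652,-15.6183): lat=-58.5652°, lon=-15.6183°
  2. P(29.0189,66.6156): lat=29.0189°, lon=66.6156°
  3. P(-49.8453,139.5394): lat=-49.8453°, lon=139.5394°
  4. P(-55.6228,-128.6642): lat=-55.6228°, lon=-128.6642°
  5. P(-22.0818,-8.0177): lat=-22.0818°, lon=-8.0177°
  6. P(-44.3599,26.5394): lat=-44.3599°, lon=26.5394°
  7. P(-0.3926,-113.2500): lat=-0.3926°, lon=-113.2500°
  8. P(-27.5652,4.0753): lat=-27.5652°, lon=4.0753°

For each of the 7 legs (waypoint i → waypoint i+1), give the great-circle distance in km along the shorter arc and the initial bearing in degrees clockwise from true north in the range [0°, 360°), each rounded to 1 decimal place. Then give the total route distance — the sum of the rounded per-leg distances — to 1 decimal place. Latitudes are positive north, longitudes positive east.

Leg 1: φ1=-1.0221556, φ2=0.5064754, Δφ=1.5286309, Δλ=1.4352523 rad; a=sin²(Δφ/2)+cosφ1·cosφ2·sin²(Δλ/2)=0.6761379206; c=2·atan2(√a, √(1-a))=1.930798045; dist=6371·c=12301.114 ≈ 12301.1 km; running total=12301.1 km
Leg 1 bearing: y=sinΔλ·cosφ2=0.86643916, x=cosφ1·sinφ2-sinφ1·cosφ2·cosΔλ=0.35381480; θ=atan2(y, x)=67.7871° ≈ 67.8°
Leg 2: φ1=0.5064754, φ2=-0.8699646, Δφ=-1.3764400, Δλ=1.2727604 rad; a=sin²(Δφ/2)+cosφ1·cosφ2·sin²(Δλ/2)=0.6025892192; c=2·atan2(√a, √(1-a))=1.777442348; dist=6371·c=11324.085 ≈ 11324.1 km; running total=23625.2 km
Leg 2 bearing: y=sinΔλ·cosφ2=0.61642528, x=cosφ1·sinφ2-sinφ1·cosφ2·cosΔλ=-0.76021160; θ=atan2(y, x)=140.9628° ≈ 141.0°
Leg 3: φ1=-0.8699646, φ2=-0.9708010, Δφ=-0.1008364, Δλ=-4.6810359 rad; a=sin²(Δφ/2)+cosφ1·cosφ2·sin²(Δλ/2)=0.1903015056; c=2·atan2(√a, √(1-a))=0.902821947; dist=6371·c=5751.879 ≈ 5751.9 km; running total=29377.1 km
Leg 3 bearing: y=sinΔλ·cosφ2=0.56436112, x=cosφ1·sinφ2-sinφ1·cosφ2·cosΔλ=-0.54575077; θ=atan2(y, x)=134.0396° ≈ 134.0°
Leg 4: φ1=-0.9708010, φ2=-0.3854001, Δφ=0.5854009, Δλ=2.1056787 rad; a=sin²(Δφ/2)+cosφ1·cosφ2·sin²(Δλ/2)=0.4782186847; c=2·atan2(√a, √(1-a))=1.527219906; dist=6371·c=9729.918 ≈ 9729.9 km; running total=39107.0 km
Leg 4 bearing: y=sinΔλ·cosφ2=0.79722187, x=cosφ1·sinφ2-sinφ1·cosφ2·cosΔλ=-0.60211260; θ=atan2(y, x)=127.0624° ≈ 127.1°
Leg 5: φ1=-0.3854001, φ2=-0.7742263, Δφ=-0.3888262, Δλ=0.6031352 rad; a=sin²(Δφ/2)+cosφ1·cosφ2·sin²(Δλ/2)=0.0957695901; c=2·atan2(√a, √(1-a))=0.629264136; dist=6371·c=4009.042 ≈ 4009.0 km; running total=43116.0 km
Leg 5 bearing: y=sinΔλ·cosφ2=0.40554604, x=cosφ1·sinφ2-sinφ1·cosφ2·cosΔλ=-0.42652492; θ=atan2(y, x)=136.4443° ≈ 136.4°
Leg 6: φ1=-0.7742263, φ2=-0.0068522, Δφ=0.7673741, Δλ=-2.4397853 rad; a=sin²(Δφ/2)+cosφ1·cosφ2·sin²(Δλ/2)=0.7705981655; c=2·atan2(√a, √(1-a))=2.142655472; dist=6371·c=13650.858 ≈ 13650.9 km; running total=56766.9 km
Leg 6 bearing: y=sinΔλ·cosφ2=-0.64558383, x=cosφ1·sinφ2-sinφ1·cosφ2·cosΔλ=-0.53882099; θ=atan2(y, x)=-129.8493° <0 so +360° → 230.1507° ≈ 230.2°
Leg 7: φ1=-0.0068522, φ2=-0.4811035, Δφ=-0.4742513, Δλ=2.0477128 rad; a=sin²(Δφ/2)+cosφ1·cosφ2·sin²(Δλ/2)=0.7018766239; c=2·atan2(√a, √(1-a))=1.986411979; dist=6371·c=12655.431 ≈ 12655.4 km; running total=69422.3 km
Leg 7 bearing: y=sinΔλ·cosφ2=0.78756607, x=cosφ1·sinφ2-sinφ1·cosφ2·cosΔλ=-0.46553518; θ=atan2(y, x)=120.5876° ≈ 120.6°

Leg 1: dist=12301.1 km, bearing=67.8°
Leg 2: dist=11324.1 km, bearing=141.0°
Leg 3: dist=5751.9 km, bearing=134.0°
Leg 4: dist=9729.9 km, bearing=127.1°
Leg 5: dist=4009.0 km, bearing=136.4°
Leg 6: dist=13650.9 km, bearing=230.2°
Leg 7: dist=12655.4 km, bearing=120.6°
Total: 69422.3 km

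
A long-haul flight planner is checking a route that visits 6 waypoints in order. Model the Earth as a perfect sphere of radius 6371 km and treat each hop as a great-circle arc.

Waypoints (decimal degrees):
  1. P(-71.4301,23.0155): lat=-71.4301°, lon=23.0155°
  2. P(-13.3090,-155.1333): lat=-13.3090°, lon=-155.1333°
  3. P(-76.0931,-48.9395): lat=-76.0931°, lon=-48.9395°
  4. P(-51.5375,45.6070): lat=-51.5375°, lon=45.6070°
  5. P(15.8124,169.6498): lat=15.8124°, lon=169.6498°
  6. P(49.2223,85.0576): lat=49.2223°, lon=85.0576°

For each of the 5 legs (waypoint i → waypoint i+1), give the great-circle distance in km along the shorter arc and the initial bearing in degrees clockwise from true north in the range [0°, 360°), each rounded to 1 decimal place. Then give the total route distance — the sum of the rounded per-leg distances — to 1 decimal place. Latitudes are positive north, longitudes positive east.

Leg 1: dist=10591.5 km, bearing=181.8°
Leg 2: dist=8995.2 km, bearing=166.5°
Leg 3: dist=4621.7 km, bearing=110.8°
Leg 4: dist=13705.5 km, bearing=107.6°
Leg 5: dist=8295.1 km, bearing=317.6°
Total: 46209.0 km

Leg 1: φ1=-1.2466904, φ2=-0.2322859, Δφ=1.0144046, Δλ=-3.1092831 rad; a=sin²(Δφ/2)+cosφ1·cosφ2·sin²(Δλ/2)=0.5457646581; c=2·atan2(√a, √(1-a))=1.662453927; dist=6371·c=10591.494 ≈ 10591.5 km; running total=10591.5 km
Leg 1 bearing: y=sinΔλ·cosφ2=-0.03143632, x=cosφ1·sinφ2-sinφ1·cosφ2·cosΔλ=-0.99530605; θ=atan2(y, x)=-178.1909° <0 so +360° → 181.8091° ≈ 181.8°
Leg 2: φ1=-0.2322859, φ2=-1.3280751, Δφ=-1.0957893, Δλ=1.8534315 rad; a=sin²(Δφ/2)+cosφ1·cosφ2·sin²(Δλ/2)=0.4208870543; c=2·atan2(√a, √(1-a))=1.411902676; dist=6371·c=8995.232 ≈ 8995.2 km; running total=19586.7 km
Leg 2 bearing: y=sinΔλ·cosφ2=0.23080898, x=cosφ1·sinφ2-sinφ1·cosφ2·cosΔλ=-0.96004780; θ=atan2(y, x)=166.4818° ≈ 166.5°
Leg 3: φ1=-1.3280751, φ2=-0.8994991, Δφ=0.4285761, Δλ=1.6501477 rad; a=sin²(Δφ/2)+cosφ1·cosφ2·sin²(Δλ/2)=0.1258934402; c=2·atan2(√a, √(1-a))=0.725431635; dist=6371·c=4621.725 ≈ 4621.7 km; running total=24208.4 km
Leg 3 bearing: y=sinΔλ·cosφ2=0.62004505, x=cosφ1·sinφ2-sinφ1·cosφ2·cosΔλ=-0.23605352; θ=atan2(y, x)=110.8420° ≈ 110.8°
Leg 4: φ1=-0.8994991, φ2=0.2759784, Δφ=1.1754775, Δλ=2.1649553 rad; a=sin²(Δφ/2)+cosφ1·cosφ2·sin²(Δλ/2)=0.7741953346; c=2·atan2(√a, √(1-a))=2.151234822; dist=6371·c=13705.517 ≈ 13705.5 km; running total=37913.9 km
Leg 4 bearing: y=sinΔλ·cosφ2=0.79726386, x=cosφ1·sinφ2-sinφ1·cosφ2·cosΔλ=-0.25226574; θ=atan2(y, x)=107.5581° ≈ 107.6°
Leg 5: φ1=0.2759784, φ2=0.8590912, Δφ=0.5831128, Δλ=-1.4764124 rad; a=sin²(Δφ/2)+cosφ1·cosφ2·sin²(Δλ/2)=0.3672172059; c=2·atan2(√a, √(1-a))=1.302005799; dist=6371·c=8295.079 ≈ 8295.1 km; running total=46209.0 km
Leg 5 bearing: y=sinΔλ·cosφ2=-0.65021896, x=cosφ1·sinφ2-sinφ1·cosφ2·cosΔλ=0.71182177; θ=atan2(y, x)=-42.4104° <0 so +360° → 317.5896° ≈ 317.6°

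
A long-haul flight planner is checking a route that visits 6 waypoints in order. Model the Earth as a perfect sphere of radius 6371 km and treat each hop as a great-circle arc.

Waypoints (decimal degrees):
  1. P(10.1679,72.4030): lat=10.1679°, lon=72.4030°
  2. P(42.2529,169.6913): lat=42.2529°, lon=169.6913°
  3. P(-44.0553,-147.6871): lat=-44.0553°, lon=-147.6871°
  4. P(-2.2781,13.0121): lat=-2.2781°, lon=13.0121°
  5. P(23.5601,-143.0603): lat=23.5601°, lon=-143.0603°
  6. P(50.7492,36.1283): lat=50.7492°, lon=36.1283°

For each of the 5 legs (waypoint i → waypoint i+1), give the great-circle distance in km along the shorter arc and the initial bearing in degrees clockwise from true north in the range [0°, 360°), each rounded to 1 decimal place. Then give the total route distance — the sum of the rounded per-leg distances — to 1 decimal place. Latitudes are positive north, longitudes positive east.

Leg 1: dist=9840.1 km, bearing=47.3°
Leg 2: dist=10493.0 km, bearing=150.8°
Leg 3: dist=14516.4 km, bearing=154.2°
Leg 4: dist=16517.9 km, bearing=314.6°
Leg 5: dist=11751.9 km, bearing=0.5°
Total: 63119.3 km

Leg 1: φ1=0.1774633, φ2=0.7374522, Δφ=0.5599889, Δλ=1.6980012 rad; a=sin²(Δφ/2)+cosφ1·cosφ2·sin²(Δλ/2)=0.4868623851; c=2·atan2(√a, √(1-a))=1.544518073; dist=6371·c=9840.125 ≈ 9840.1 km; running total=9840.1 km
Leg 1 bearing: y=sinΔλ·cosφ2=0.73420368, x=cosφ1·sinφ2-sinφ1·cosφ2·cosΔλ=0.67842064; θ=atan2(y, x)=47.2614° ≈ 47.3°
Leg 2: φ1=0.7374522, φ2=-0.7689100, Δφ=-1.5063623, Δλ=-5.5392981 rad; a=sin²(Δφ/2)+cosφ1·cosφ2·sin²(Δλ/2)=0.5380643694; c=2·atan2(√a, √(1-a))=1.646998793; dist=6371·c=10493.029 ≈ 10493.0 km; running total=20333.1 km
Leg 2 bearing: y=sinΔλ·cosφ2=0.48664918, x=cosφ1·sinφ2-sinφ1·cosφ2·cosΔλ=-0.87027409; θ=atan2(y, x)=150.7865° ≈ 150.8°
Leg 3: φ1=-0.7689100, φ2=-0.0397603, Δφ=0.7291497, Δλ=2.8047301 rad; a=sin²(Δφ/2)+cosφ1·cosφ2·sin²(Δλ/2)=0.8250504699; c=2·atan2(√a, √(1-a))=2.278513598; dist=6371·c=14516.410 ≈ 14516.4 km; running total=34849.5 km
Leg 3 bearing: y=sinΔλ·cosφ2=0.33026634, x=cosφ1·sinφ2-sinφ1·cosφ2·cosΔλ=-0.68431931; θ=atan2(y, x)=154.2371° ≈ 154.2°
Leg 4: φ1=-0.0397603, φ2=0.4112013, Δφ=0.4509617, Δλ=-2.7239773 rad; a=sin²(Δφ/2)+cosφ1·cosφ2·sin²(Δλ/2)=0.9265451024; c=2·atan2(√a, √(1-a))=2.592675869; dist=6371·c=16517.938 ≈ 16517.9 km; running total=51367.4 km
Leg 4 bearing: y=sinΔλ·cosφ2=-0.37177316, x=cosφ1·sinφ2-sinφ1·cosφ2·cosΔλ=0.36608990; θ=atan2(y, x)=-45.4413° <0 so +360° → 314.5587° ≈ 314.6°
Leg 5: φ1=0.4112013, φ2=0.8857406, Δφ=0.4745393, Δλ=3.1274311 rad; a=sin²(Δφ/2)+cosφ1·cosφ2·sin²(Δλ/2)=0.6351930132; c=2·atan2(√a, √(1-a))=1.844590297; dist=6371·c=11751.885 ≈ 11751.9 km; running total=63119.3 km
Leg 5 bearing: y=sinΔλ·cosφ2=0.00895997, x=cosφ1·sinφ2-sinφ1·cosφ2·cosΔλ=0.96271030; θ=atan2(y, x)=0.5332° ≈ 0.5°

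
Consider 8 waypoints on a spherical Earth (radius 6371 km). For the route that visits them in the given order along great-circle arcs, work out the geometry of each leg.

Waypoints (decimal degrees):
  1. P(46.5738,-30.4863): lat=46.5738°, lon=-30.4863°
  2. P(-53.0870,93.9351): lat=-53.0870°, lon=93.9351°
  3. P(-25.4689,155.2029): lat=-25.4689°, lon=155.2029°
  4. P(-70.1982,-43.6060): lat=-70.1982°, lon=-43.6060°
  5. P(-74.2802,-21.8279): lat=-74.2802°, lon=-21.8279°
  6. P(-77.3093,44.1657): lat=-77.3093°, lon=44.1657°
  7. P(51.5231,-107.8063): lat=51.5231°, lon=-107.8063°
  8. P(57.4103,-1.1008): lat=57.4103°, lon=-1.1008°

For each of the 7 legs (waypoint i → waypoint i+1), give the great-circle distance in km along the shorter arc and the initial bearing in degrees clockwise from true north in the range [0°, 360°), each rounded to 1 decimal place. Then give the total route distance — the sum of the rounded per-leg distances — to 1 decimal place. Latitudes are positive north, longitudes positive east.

Leg 1: dist=16067.1 km, bearing=121.5°
Leg 2: dist=5872.0 km, bearing=83.6°
Leg 3: dist=9272.7 km, bearing=173.7°
Leg 4: dist=859.6 km, bearing=131.6°
Leg 5: dist=1731.4 km, bearing=131.6°
Leg 6: dist=16921.3 km, bearing=218.8°
Leg 7: dist=6195.6 km, bearing=38.6°
Total: 56919.7 km

Leg 1: φ1=0.8128662, φ2=-0.9265429, Δφ=-1.7394091, Δλ=2.1715631 rad; a=sin²(Δφ/2)+cosφ1·cosφ2·sin²(Δλ/2)=0.9070314492; c=2·atan2(√a, √(1-a))=2.521910161; dist=6371·c=16067.090 ≈ 16067.1 km; running total=16067.1 km
Leg 1 bearing: y=sinΔλ·cosφ2=0.49543776, x=cosφ1·sinφ2-sinφ1·cosφ2·cosΔλ=-0.30305614; θ=atan2(y, x)=121.4539° ≈ 121.5°
Leg 2: φ1=-0.9265429, φ2=-0.4445162, Δφ=0.4820268, Δλ=1.0693248 rad; a=sin²(Δφ/2)+cosφ1·cosφ2·sin²(Δλ/2)=0.1977581552; c=2·atan2(√a, √(1-a))=0.921678747; dist=6371·c=5872.015 ≈ 5872.0 km; running total=21939.1 km
Leg 2 bearing: y=sinΔλ·cosφ2=0.79166029, x=cosφ1·sinφ2-sinφ1·cosφ2·cosΔλ=0.08873245; θ=atan2(y, x)=83.6048° ≈ 83.6°
Leg 3: φ1=-0.4445162, φ2=-1.2251897, Δφ=-0.7806736, Δλ=-3.4698699 rad; a=sin²(Δφ/2)+cosφ1·cosφ2·sin²(Δλ/2)=0.4424596174; c=2·atan2(√a, √(1-a))=1.455460022; dist=6371·c=9272.736 ≈ 9272.7 km; running total=31211.8 km
Leg 3 bearing: y=sinΔλ·cosφ2=0.10922295, x=cosφ1·sinφ2-sinφ1·cosφ2·cosΔλ=-0.98733316; θ=atan2(y, x)=173.6874° ≈ 173.7°
Leg 4: φ1=-1.2251897, φ2=-1.2964341, Δφ=-0.0712443, Δλ=0.3800995 rad; a=sin²(Δφ/2)+cosφ1·cosφ2·sin²(Δλ/2)=0.0045437957; c=2·atan2(√a, √(1-a))=0.134917670; dist=6371·c=859.560 ≈ 859.6 km; running total=32071.4 km
Leg 4 bearing: y=sinΔλ·cosφ2=0.10051968, x=cosφ1·sinφ2-sinφ1·cosφ2·cosΔλ=-0.08937780; θ=atan2(y, x)=131.6421° ≈ 131.6°
Leg 5: φ1=-1.2964341, φ2=-1.3493018, Δφ=-0.0528678, Δλ=1.1518056 rad; a=sin²(Δφ/2)+cosφ1·cosφ2·sin²(Δλ/2)=0.0183512802; c=2·atan2(√a, √(1-a))=0.271769377; dist=6371·c=1731.443 ≈ 1731.4 km; running total=33802.8 km
Leg 5 bearing: y=sinΔλ·cosφ2=0.20068486, x=cosφ1·sinφ2-sinφ1·cosφ2·cosΔλ=-0.17827964; θ=atan2(y, x)=131.6165° ≈ 131.6°
Leg 6: φ1=-1.3493018, φ2=0.8992477, Δφ=2.2485496, Δλ=-2.6524118 rad; a=sin²(Δφ/2)+cosφ1·cosφ2·sin²(Δλ/2)=0.9421961771; c=2·atan2(√a, √(1-a))=2.655986846; dist=6371·c=16921.292 ≈ 16921.3 km; running total=50724.1 km
Leg 6 bearing: y=sinΔλ·cosφ2=-0.29237320, x=cosφ1·sinφ2-sinφ1·cosφ2·cosΔλ=-0.36382423; θ=atan2(y, x)=-141.2143° <0 so +360° → 218.7857° ≈ 218.8°
Leg 7: φ1=0.8992477, φ2=1.0019988, Δφ=0.1027510, Δλ=1.8623623 rad; a=sin²(Δφ/2)+cosφ1·cosφ2·sin²(Δλ/2)=0.2183680903; c=2·atan2(√a, √(1-a))=0.972465790; dist=6371·c=6195.580 ≈ 6195.6 km; running total=56919.7 km
Leg 7 bearing: y=sinΔλ·cosφ2=0.51588685, x=cosφ1·sinφ2-sinφ1·cosφ2·cosΔλ=0.64544142; θ=atan2(y, x)=38.6346° ≈ 38.6°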